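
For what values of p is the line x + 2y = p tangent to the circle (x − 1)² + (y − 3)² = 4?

p = 7 ± 2√5

The line touches the circle iff its distance from (1, 3) is 2:
|1·1 + 2·3 − p| / √5 = 2
|p − (7)| = 2√5.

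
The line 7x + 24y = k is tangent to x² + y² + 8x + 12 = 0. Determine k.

k = −78 or k = 22

The line touches the circle iff its distance from (−4, 0) is 2:
|7·(−4) + 24·0 − k| / √625 = 2
|k − (−28)| = 2·25, so k = 22 or k = −78.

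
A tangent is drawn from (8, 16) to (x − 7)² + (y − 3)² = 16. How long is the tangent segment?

√154

With centre O = (7, 3), |OP|² = 170 and r² = 16.
The tangent meets the radius at right angles, so tangent² = |PO|² − r² = 170 − 16 = 154.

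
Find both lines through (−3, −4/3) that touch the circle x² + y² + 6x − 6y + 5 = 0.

2x + 3y = −10 and 2x − 3y = −2

Write the tangent as mx − y + (−4/3 − m·(−3)) = 0 and set its distance from the centre to √13:
(0m − (13/3))² = 13(m² + 1)
9m² − 4 = 0, so m = −2/3 or m = 2/3.
With m = −2/3: 2x + 3y = −10. With m = 2/3: 2x − 3y = −2.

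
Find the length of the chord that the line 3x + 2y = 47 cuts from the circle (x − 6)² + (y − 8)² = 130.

6√13

Express y = (47 − 3x)/2 and substitute into the circle:
13x² − 234x + 585 = 0  ⟹  x² − 18x + 45 = 0
x = 15 or x = 3, giving (15, 1) and (3, 19).
Chord length = distance between (15, 1) and (3, 19) = √468 = 6√13.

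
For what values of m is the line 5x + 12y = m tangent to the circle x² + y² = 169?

Tangency holds when the distance from the centre (0, 0) to the line equals the radius 13:
|5·0 + 12·0 − m| / √169 = 13
|m| = 13·13, so m = 169 or m = −169.

m = −169 or m = 169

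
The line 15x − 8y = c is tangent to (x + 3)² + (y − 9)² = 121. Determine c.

The line touches the circle iff its distance from (−3, 9) is 11:
|15·(−3) − 8·9 − c| / √289 = 11
|c − (−117)| = 11·17, so c = 70 or c = −304.

c = −304 or c = 70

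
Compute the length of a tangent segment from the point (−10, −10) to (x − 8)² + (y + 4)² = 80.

2√70

Centre (8, −4), r² = 80. |PO|² = (−18)² + (−6)² = 360.
By the tangent–radius right angle, tangent length = √(|PO|² − r²) = √280 = 2√70.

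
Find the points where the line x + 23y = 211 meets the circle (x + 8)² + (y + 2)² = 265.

(−19, 10) and (4, 9)

Substitute y = (211 − x)/23:
530x² + 7950x − 40280 = 0  ⟹  x² + 15x − 76 = 0
x = 4 or x = −19, giving (4, 9) and (−19, 10).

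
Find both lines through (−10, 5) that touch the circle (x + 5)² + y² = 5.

2x + y = −15 and x + 2y = 0

Let a tangent through (−10, 5) have slope m. Its distance from (−5, 0) must equal √5:
[m·(5) − (−5)]² = 5(m² + 1)
2m² + 5m + 2 = 0, so m = −2 or m = −1/2.
Through (−10, 5) these give 2x + y = −15 and x + 2y = 0.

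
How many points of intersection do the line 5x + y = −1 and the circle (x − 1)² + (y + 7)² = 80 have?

2

d² = (5·1 + 1·(−7) − (−1))²/26 = 1/26; r² = 80.
Since d² < r², the line cuts the circle twice.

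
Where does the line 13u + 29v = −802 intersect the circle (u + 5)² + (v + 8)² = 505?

(−26, −16) and (3, −29)

From the line, v = (−802 − 13u)/29. Substituting:
1010u² + 23230u − 78780 = 0  ⟹  u² + 23u − 78 = 0
u = 3 or u = −26, giving (3, −29) and (−26, −16).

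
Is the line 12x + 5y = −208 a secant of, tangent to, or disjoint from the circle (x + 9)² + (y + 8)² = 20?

Substituting the line into the circle gives 169x² + 4482x + 29749 = 0.
Discriminant = (4482)² − 4·169·(29749) = −22000 < 0.
No real roots: the line does not meet the circle.

disjoint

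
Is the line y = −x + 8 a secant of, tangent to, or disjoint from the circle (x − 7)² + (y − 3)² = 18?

secant

d² = (1·7 + 1·3 − (8))²/2 = 2; r² = 18.
Since d² < r², the line cuts the circle twice.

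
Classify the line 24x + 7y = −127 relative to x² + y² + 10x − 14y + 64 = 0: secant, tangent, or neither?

Substituting the line into the circle gives 625x² + 8938x + 31711 = 0.
Discriminant = (8938)² − 4·625·(31711) = 610344 > 0.
Two real roots: the line is a secant.

secant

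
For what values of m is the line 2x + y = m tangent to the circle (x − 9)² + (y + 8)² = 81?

The line touches the circle iff its distance from (9, −8) is 9:
|2·9 + 1·(−8) − m| / √5 = 9
|m − (10)| = 9√5.

m = 10 ± 9√5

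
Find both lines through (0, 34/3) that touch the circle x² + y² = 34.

5x − 3y = −34 and 5x + 3y = 34

Let a tangent through (0, 34/3) have slope m. Its distance from (0, 0) must equal √34:
[m·(0) − (−34/3)]² = 34(m² + 1)
9m² − 25 = 0, so m = 5/3 or m = −5/3.
With m = 5/3: 5x − 3y = −34. With m = −5/3: 5x + 3y = 34.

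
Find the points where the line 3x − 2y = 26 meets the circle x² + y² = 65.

(4, −7) and (8, −1)

Substitute y = (−26 + 3x)/2:
13x² − 156x + 416 = 0  ⟹  x² − 12x + 32 = 0
x = 8 or x = 4, giving (8, −1) and (4, −7).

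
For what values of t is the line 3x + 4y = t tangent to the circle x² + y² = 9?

t = −15 or t = 15

Tangency holds when the distance from the centre (0, 0) to the line equals the radius 3:
|3·0 + 4·0 − t| / √25 = 3
|t| = 3·5, so t = 15 or t = −15.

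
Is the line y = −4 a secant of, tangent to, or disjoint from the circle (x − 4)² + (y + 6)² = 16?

secant

Substituting the line into the circle gives x² − 8x + 4 = 0.
Discriminant = (−8)² − 4·1·(4) = 48 > 0.
Two real roots: the line is a secant.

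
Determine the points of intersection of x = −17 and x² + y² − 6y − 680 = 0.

The line gives x = −17. Substituting into the circle:
y² − 6y − 391 = 0
y = 23 or y = −17, giving (−17, 23) and (−17, −17).

(−17, −17) and (−17, 23)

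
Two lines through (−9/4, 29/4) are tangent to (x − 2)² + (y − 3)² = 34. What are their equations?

5x − 3y = −33 and 3x − 5y = −43

Write the tangent as mx − y + (29/4 − m·(−9/4)) = 0 and set its distance from the centre to √34:
[m·(17/4) − (−17/4)]² = 34(m² + 1)
15m² − 34m + 15 = 0, so m = 5/3 or m = 3/5.
Through (−9/4, 29/4) these give 5x − 3y = −33 and 3x − 5y = −43.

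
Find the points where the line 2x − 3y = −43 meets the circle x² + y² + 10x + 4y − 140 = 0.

Substitute y = (43 + 2x)/3:
13x² + 286x + 1105 = 0  ⟹  x² + 22x + 85 = 0
x = −5 or x = −17, giving (−5, 11) and (−17, 3).

(−17, 3) and (−5, 11)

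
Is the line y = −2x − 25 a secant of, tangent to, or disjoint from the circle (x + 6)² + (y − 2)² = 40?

Substituting the line into the circle gives 5x² + 120x + 725 = 0.
Δ = 14400 − 14500 = −100.
No real roots: the line does not meet the circle.

disjoint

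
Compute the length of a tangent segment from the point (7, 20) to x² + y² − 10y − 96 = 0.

Centre (0, 5), r² = 121. |PO|² = (7)² + (15)² = 274.
By the tangent–radius right angle, tangent length = √(|PO|² − r²) = √153 = 3√17.

3√17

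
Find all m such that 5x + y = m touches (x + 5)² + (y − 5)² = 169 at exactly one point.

Tangency holds when the distance from the centre (−5, 5) to the line equals the radius 13:
|5·(−5) + 1·5 − m| / √26 = 13
|m − (−20)| = 13√26.

m = −20 ± 13√26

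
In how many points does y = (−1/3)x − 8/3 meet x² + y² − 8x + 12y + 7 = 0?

Substituting the line into the circle gives 10x² − 92x − 161 = 0.
Discriminant = (−92)² − 4·10·(−161) = 14904 > 0.
Two real roots: the line is a secant.

2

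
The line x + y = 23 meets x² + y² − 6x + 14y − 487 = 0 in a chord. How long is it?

19√2

Centre (3, −7), r² = 545. Perpendicular distance d from centre to line = |−27| / √2 = 27/√2.
Half the chord is √(r² − d²) = √(361/2), so the full chord is 19√2.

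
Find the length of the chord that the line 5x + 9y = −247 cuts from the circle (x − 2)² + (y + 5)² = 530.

Centre (2, −5), r² = 530. Perpendicular distance d from centre to line = |212| / √106 = 212/√106.
Half the chord is √(r² − d²) = √(106), so the full chord is 2√106.

2√106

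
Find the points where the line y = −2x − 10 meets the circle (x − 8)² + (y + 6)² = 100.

(−2, −6) and (2, −14)

Express y = −2x − 10 and substitute into the circle:
5x² − 20 = 0  ⟹  x² − 4 = 0
x = 2 or x = −2, giving (2, −14) and (−2, −6).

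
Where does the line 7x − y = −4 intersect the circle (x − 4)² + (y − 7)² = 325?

Substitute y = 7x + 4:
50x² − 50x − 300 = 0  ⟹  x² − x − 6 = 0
x = 3 or x = −2, giving (3, 25) and (−2, −10).

(−2, −10) and (3, 25)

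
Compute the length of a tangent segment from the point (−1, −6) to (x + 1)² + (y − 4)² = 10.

3√10

With centre O = (−1, 4), |OP|² = 100 and r² = 10.
The tangent meets the radius at right angles, so tangent² = |PO|² − r² = 100 − 10 = 90.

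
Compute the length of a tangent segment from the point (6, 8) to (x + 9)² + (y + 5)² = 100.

7√6

With centre O = (−9, −5), |OP|² = 394 and r² = 100.
Power of the point: PT² = |PO|² − r² = 294, so PT = 7√6.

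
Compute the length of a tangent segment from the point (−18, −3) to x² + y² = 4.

√329

The centre is (0, 0) and r = 2. The square of the distance from P to the centre is 324 + 9 = 333.
By the tangent–radius right angle, tangent length = √(|PO|² − r²) = √329.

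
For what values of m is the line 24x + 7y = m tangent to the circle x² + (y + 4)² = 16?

Tangency holds when the distance from the centre (0, −4) to the line equals the radius 4:
|24·0 + 7·(−4) − m| / √625 = 4
|m − (−28)| = 4·25, so m = 72 or m = −128.

m = −128 or m = 72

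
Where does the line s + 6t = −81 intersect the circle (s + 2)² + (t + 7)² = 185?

From the line, t = (−81 − s)/6. Substituting:
37s² + 222s − 4995 = 0  ⟹  s² + 6s − 135 = 0
s = 9 or s = −15, giving (9, −15) and (−15, −11).

(−15, −11) and (9, −15)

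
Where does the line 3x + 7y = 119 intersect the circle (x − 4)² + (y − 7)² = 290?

Substitute y = (119 − 3x)/7:
58x² − 812x − 8526 = 0  ⟹  x² − 14x − 147 = 0
x = 21 or x = −7, giving (21, 8) and (−7, 20).

(−7, 20) and (21, 8)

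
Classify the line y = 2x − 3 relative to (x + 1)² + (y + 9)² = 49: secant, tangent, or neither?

Centre (−1, −9), r² = 49. Distance² from centre to line = (4)²/5 = 16/5.
Since d² < r², the line cuts the circle twice.

secant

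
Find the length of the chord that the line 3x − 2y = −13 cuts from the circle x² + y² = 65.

Express y = (13 + 3x)/2 and substitute into the circle:
13x² + 78x − 91 = 0  ⟹  x² + 6x − 7 = 0
x = 1 or x = −7, giving (1, 8) and (−7, −4).
Chord length = distance between (1, 8) and (−7, −4) = √208 = 4√13.

4√13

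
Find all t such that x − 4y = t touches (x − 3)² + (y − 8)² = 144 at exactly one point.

t = −29 ± 12√17

For a tangent, require d(centre, line) = r = 12.
|1·3 − 4·8 − t| / √17 = 12
|t − (−29)| = 12√17.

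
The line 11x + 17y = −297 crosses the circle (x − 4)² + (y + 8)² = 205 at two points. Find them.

(−10, −11) and (7, −22)

Substitute y = (−297 − 11x)/17:
410x² + 1230x − 28700 = 0  ⟹  x² + 3x − 70 = 0
x = 7 or x = −10, giving (7, −22) and (−10, −11).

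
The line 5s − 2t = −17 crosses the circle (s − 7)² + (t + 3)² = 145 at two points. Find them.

From the line, t = (17 + 5s)/2. Substituting:
29s² + 174s + 145 = 0  ⟹  s² + 6s + 5 = 0
s = −1 or s = −5, giving (−1, 6) and (−5, −4).

(−5, −4) and (−1, 6)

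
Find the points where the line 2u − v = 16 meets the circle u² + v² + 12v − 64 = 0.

(0, −16) and (8, 0)

Substitute v = 2u − 16:
5u² − 40u = 0  ⟹  u² − 8u = 0
u = 8 or u = 0, giving (8, 0) and (0, −16).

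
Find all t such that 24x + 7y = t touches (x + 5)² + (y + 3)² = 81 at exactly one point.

Tangency holds when the distance from the centre (−5, −3) to the line equals the radius 9:
|24·(−5) + 7·(−3) − t| / √625 = 9
|t − (−141)| = 9·25, so t = 84 or t = −366.

t = −366 or t = 84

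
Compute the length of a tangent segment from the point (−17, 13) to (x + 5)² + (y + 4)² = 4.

√429

Centre (−5, −4), r² = 4. |PO|² = (−12)² + (17)² = 433.
The tangent meets the radius at right angles, so tangent² = |PO|² − r² = 433 − 4 = 429.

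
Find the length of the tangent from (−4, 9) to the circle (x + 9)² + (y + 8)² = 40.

√274

The centre is (−9, −8) and r = 2√10. The square of the distance from P to the centre is 25 + 289 = 314.
By the tangent–radius right angle, tangent length = √(|PO|² − r²) = √274.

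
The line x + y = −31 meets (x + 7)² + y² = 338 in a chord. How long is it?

Centre (−7, 0), r² = 338. Perpendicular distance d from centre to line = |24| / √2 = 24/√2.
Half the chord is √(r² − d²) = √(50), so the full chord is 10√2.

10√2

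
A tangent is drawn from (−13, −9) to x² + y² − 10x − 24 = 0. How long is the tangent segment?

The centre is (5, 0) and r = 7. The square of the distance from P to the centre is 324 + 81 = 405.
By the tangent–radius right angle, tangent length = √(|PO|² − r²) = √356 = 2√89.

2√89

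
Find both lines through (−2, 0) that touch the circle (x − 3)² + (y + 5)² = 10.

Write the tangent as mx − y + (0 − m·(−2)) = 0 and set its distance from the centre to √10:
[m·(5) − (−5)]² = 10(m² + 1)
3m² + 10m + 3 = 0, so m = −1/3 or m = −3.
Through (−2, 0) these give x + 3y = −2 and 3x + y = −6.

x + 3y = −2 and 3x + y = −6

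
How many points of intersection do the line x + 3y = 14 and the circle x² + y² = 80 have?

2

Centre (0, 0), r² = 80. Distance² from centre to line = (−14)²/10 = 98/5.
Since d² < r², the line cuts the circle twice.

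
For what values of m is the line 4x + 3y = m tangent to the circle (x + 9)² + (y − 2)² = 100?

m = −80 or m = 20

Tangency holds when the distance from the centre (−9, 2) to the line equals the radius 10:
|4·(−9) + 3·2 − m| / √25 = 10
|m − (−30)| = 10·5, so m = 20 or m = −80.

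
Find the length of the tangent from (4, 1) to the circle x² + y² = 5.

2√3

Centre (0, 0), r² = 5. |PO|² = (4)² + (1)² = 17.
The tangent meets the radius at right angles, so tangent² = |PO|² − r² = 17 − 5 = 12.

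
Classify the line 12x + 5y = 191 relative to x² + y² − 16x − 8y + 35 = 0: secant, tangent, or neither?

secant

d² = (12·8 + 5·4 − (191))²/169 = 5625/169; r² = 45.
Since d² < r², the line cuts the circle twice.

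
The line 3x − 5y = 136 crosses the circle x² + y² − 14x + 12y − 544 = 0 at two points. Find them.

Express y = (−136 + 3x)/5 and substitute into the circle:
34x² − 986x − 3264 = 0  ⟹  x² − 29x − 96 = 0
x = 32 or x = −3, giving (32, −8) and (−3, −29).

(−3, −29) and (32, −8)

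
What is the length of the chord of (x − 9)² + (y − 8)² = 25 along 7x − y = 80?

Express y = 7x − 80 and substitute into the circle:
50x² − 1250x + 7800 = 0  ⟹  x² − 25x + 156 = 0
x = 13 or x = 12, giving (13, 11) and (12, 4).
Chord length = distance between (13, 11) and (12, 4) = √50 = 5√2.

5√2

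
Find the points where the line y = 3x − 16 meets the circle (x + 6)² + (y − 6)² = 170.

(5, −1) and (7, 5)

From the line, y = 3x − 16. Substituting:
10x² − 120x + 350 = 0  ⟹  x² − 12x + 35 = 0
x = 7 or x = 5, giving (7, 5) and (5, −1).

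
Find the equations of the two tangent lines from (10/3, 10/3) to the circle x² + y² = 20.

A line y − (10/3) = m(x − (10/3)) is tangent when its distance from (0, 0) is 2√5:
[m·(−10/3) − (−10/3)]² = 20(m² + 1)
2m² + 5m + 2 = 0, so m = −2 or m = −1/2.
With m = −2: 2x + y = 10. With m = −1/2: x + 2y = 10.

2x + y = 10 and x + 2y = 10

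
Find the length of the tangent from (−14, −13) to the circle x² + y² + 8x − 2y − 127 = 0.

2√38

The centre is (−4, 1) and r = 12. The square of the distance from P to the centre is 100 + 196 = 296.
The tangent meets the radius at right angles, so tangent² = |PO|² − r² = 296 − 144 = 152.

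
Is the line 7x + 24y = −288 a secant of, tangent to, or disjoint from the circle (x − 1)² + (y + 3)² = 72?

Substituting the line into the circle gives 625x² + 1872x + 5760 = 0.
Discriminant = (1872)² − 4·625·(5760) = −10895616 < 0.
No real roots: the line does not meet the circle.

disjoint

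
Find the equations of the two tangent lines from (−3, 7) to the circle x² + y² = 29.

5x − 2y = −29 and 2x + 5y = 29

Let a tangent through (−3, 7) have slope m. Its distance from (0, 0) must equal √29:
[m·(3) − (−7)]² = 29(m² + 1)
10m² − 21m − 10 = 0, so m = 5/2 or m = −2/5.
Through (−3, 7) these give 5x − 2y = −29 and 2x + 5y = 29.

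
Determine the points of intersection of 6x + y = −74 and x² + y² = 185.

Substitute y = −6x − 74:
37x² + 888x + 5291 = 0  ⟹  x² + 24x + 143 = 0
x = −11 or x = −13, giving (−11, −8) and (−13, 4).

(−13, 4) and (−11, −8)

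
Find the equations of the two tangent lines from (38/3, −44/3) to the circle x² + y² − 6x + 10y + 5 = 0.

2x + 5y = −48 and 5x + 2y = 34

Let a tangent through (38/3, −44/3) have slope m. Its distance from (3, −5) must equal √29:
[m·(−29/3) − (29/3)]² = 29(m² + 1)
10m² + 29m + 10 = 0, so m = −2/5 or m = −5/2.
Through (38/3, −44/3) these give 2x + 5y = −48 and 5x + 2y = 34.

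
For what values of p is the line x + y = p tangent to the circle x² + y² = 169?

p = ±13√2

The line touches the circle iff its distance from (0, 0) is 13:
|1·0 + 1·0 − p| / √2 = 13
|p| = 13√2.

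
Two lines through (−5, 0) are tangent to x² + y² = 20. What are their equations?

Let a tangent through (−5, 0) have slope m. Its distance from (0, 0) must equal 2√5:
(5m − (0))² = 20(m² + 1)
m² − 4 = 0, so m = 2 or m = −2.
Through (−5, 0) these give 2x − y = −10 and 2x + y = −10.

2x − y = −10 and 2x + y = −10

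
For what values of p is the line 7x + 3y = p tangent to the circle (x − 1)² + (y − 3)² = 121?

The line touches the circle iff its distance from (1, 3) is 11:
|7·1 + 3·3 − p| / √58 = 11
|p − (16)| = 11√58.

p = 16 ± 11√58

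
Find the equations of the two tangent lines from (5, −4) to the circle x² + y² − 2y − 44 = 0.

2x − y = 14 and x − 2y = 13

Let a tangent through (5, −4) have slope m. Its distance from (0, 1) must equal 3√5:
(−5m − (5))² = 45(m² + 1)
2m² − 5m + 2 = 0, so m = 2 or m = 1/2.
With m = 2: 2x − y = 14. With m = 1/2: x − 2y = 13.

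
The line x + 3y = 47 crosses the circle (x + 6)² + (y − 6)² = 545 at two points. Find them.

Express y = (47 − x)/3 and substitute into the circle:
10x² + 50x − 3740 = 0  ⟹  x² + 5x − 374 = 0
x = 17 or x = −22, giving (17, 10) and (−22, 23).

(−22, 23) and (17, 10)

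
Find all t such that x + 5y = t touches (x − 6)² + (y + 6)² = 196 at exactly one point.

Tangency holds when the distance from the centre (6, −6) to the line equals the radius 14:
|1·6 + 5·(−6) − t| / √26 = 14
|t − (−24)| = 14√26.

t = −24 ± 14√26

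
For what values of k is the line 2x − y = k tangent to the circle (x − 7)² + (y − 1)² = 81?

k = 13 ± 9√5

For a tangent, require d(centre, line) = r = 9.
|2·7 − 1·1 − k| / √5 = 9
|k − (13)| = 9√5.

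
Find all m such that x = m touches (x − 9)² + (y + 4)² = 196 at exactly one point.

Tangency holds when the distance from the centre (9, −4) to the line equals the radius 14:
|1·9 + 0·(−4) − m| / √1 = 14
|m − (9)| = 14, so m = 23 or m = −5.

m = −5 or m = 23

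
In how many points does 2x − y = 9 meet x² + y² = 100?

2

Centre (0, 0), r² = 100. Distance² from centre to line = (−9)²/5 = 81/5.
Since d² < r², the line cuts the circle twice.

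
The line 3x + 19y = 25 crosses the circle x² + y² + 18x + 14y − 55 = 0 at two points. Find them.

(−17, 4) and (2, 1)

Express y = (25 − 3x)/19 and substitute into the circle:
370x² + 5550x − 12580 = 0  ⟹  x² + 15x − 34 = 0
x = 2 or x = −17, giving (2, 1) and (−17, 4).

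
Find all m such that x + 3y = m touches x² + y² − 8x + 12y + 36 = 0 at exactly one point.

m = −14 ± 4√10

The line touches the circle iff its distance from (4, −6) is 4:
|1·4 + 3·(−6) − m| / √10 = 4
|m − (−14)| = 4√10.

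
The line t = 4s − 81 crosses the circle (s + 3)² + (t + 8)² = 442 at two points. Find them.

(16, −17) and (18, −9)

Express t = 4s − 81 and substitute into the circle:
17s² − 578s + 4896 = 0  ⟹  s² − 34s + 288 = 0
s = 18 or s = 16, giving (18, −9) and (16, −17).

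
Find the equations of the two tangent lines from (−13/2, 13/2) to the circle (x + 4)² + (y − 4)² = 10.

A line y − (13/2) = m(x − (−13/2)) is tangent when its distance from (−4, 4) is √10:
(5/2m − (−5/2))² = 10(m² + 1)
3m² − 10m + 3 = 0, so m = 3 or m = 1/3.
Through (−13/2, 13/2) these give 3x − y = −26 and x − 3y = −26.

3x − y = −26 and x − 3y = −26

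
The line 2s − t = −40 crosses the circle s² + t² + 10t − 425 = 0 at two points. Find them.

(−21, −2) and (−15, 10)

Express t = 2s + 40 and substitute into the circle:
5s² + 180s + 1575 = 0  ⟹  s² + 36s + 315 = 0
s = −15 or s = −21, giving (−15, 10) and (−21, −2).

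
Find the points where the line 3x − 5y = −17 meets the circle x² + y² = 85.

Express y = (17 + 3x)/5 and substitute into the circle:
34x² + 102x − 1836 = 0  ⟹  x² + 3x − 54 = 0
x = 6 or x = −9, giving (6, 7) and (−9, −2).

(−9, −2) and (6, 7)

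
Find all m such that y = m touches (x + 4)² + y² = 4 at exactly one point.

m = −2 or m = 2

The line touches the circle iff its distance from (−4, 0) is 2:
|0·(−4) + 1·0 − m| / √1 = 2
|m| = 2, so m = 2 or m = −2.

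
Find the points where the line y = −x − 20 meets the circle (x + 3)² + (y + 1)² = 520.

Substitute y = −x − 20:
2x² + 44x − 150 = 0  ⟹  x² + 22x − 75 = 0
x = 3 or x = −25, giving (3, −23) and (−25, 5).

(−25, 5) and (3, −23)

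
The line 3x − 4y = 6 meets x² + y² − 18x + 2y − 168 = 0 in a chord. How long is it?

From the line, y = (−6 + 3x)/4. Substituting:
25x² − 300x − 2700 = 0  ⟹  x² − 12x − 108 = 0
x = 18 or x = −6, giving (18, 12) and (−6, −6).
Chord length = distance between (18, 12) and (−6, −6) = √900 = 30.

30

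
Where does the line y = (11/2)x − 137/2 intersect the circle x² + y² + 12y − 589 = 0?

(7, −30) and (15, 14)

Substitute y = (−137 + 11x)/2:
125x² − 2750x + 13125 = 0  ⟹  x² − 22x + 105 = 0
x = 15 or x = 7, giving (15, 14) and (7, −30).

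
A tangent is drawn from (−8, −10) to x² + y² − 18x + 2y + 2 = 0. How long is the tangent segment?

√290

Centre (9, −1), r² = 80. |PO|² = (−17)² + (−9)² = 370.
Power of the point: PT² = |PO|² − r² = 290, so PT = √290.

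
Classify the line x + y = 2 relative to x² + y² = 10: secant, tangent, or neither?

Substituting the line into the circle gives 2x² − 4x − 6 = 0.
Δ = 16 − (−48) = 64.
Two real roots: the line is a secant.

secant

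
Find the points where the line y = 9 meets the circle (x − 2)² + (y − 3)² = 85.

(−5, 9) and (9, 9)

Substitute y = 9:
x² − 4x − 45 = 0
x = 9 or x = −5, giving (9, 9) and (−5, 9).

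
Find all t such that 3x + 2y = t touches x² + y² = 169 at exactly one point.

For a tangent, require d(centre, line) = r = 13.
|3·0 + 2·0 − t| / √13 = 13
|t| = 13√13.

t = ±13√13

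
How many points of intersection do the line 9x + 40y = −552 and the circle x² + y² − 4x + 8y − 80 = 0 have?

Substituting the line into the circle gives 1681x² + 656x + 64 = 0.
Discriminant = (656)² − 4·1681·(64) = 0.
A repeated root: the line is tangent.

1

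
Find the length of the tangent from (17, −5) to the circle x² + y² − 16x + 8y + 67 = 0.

Centre (8, −4), r² = 13. |PO|² = (9)² + (−1)² = 82.
Power of the point: PT² = |PO|² − r² = 69, so PT = √69.

√69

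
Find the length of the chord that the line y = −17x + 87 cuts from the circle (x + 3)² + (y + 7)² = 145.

√290

From the line, y = −17x + 87. Substituting:
290x² − 3190x + 8700 = 0  ⟹  x² − 11x + 30 = 0
x = 6 or x = 5, giving (6, −15) and (5, 2).
Chord length = distance between (6, −15) and (5, 2) = √290 = √290.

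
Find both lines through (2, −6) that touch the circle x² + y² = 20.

A line y − (−6) = m(x − (2)) is tangent when its distance from (0, 0) is 2√5:
[m·(−2) − (6)]² = 20(m² + 1)
2m² − 3m − 2 = 0, so m = −1/2 or m = 2.
With m = −1/2: x + 2y = −10. With m = 2: 2x − y = 10.

x + 2y = −10 and 2x − y = 10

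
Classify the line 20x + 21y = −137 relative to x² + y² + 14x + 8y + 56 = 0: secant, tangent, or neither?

tangent

Substituting the line into the circle gives 841x² + 8294x + 20449 = 0.
Δ = 68790436 − 68790436 = 0.
A repeated root: the line is tangent.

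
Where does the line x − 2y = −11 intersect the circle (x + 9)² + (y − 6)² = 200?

From the line, y = (11 + x)/2. Substituting:
5x² + 70x − 475 = 0  ⟹  x² + 14x − 95 = 0
x = 5 or x = −19, giving (5, 8) and (−19, −4).

(−19, −4) and (5, 8)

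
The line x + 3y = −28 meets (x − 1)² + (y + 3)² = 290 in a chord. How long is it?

The distance from (1, −3) to the line is 20/√10, and r² = 290.
Chord = 2√(r² − d²) = 2·√(250) = 10√10.

10√10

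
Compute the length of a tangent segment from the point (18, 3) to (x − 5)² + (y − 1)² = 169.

2

Centre (5, 1), r² = 169. |PO|² = (13)² + (2)² = 173.
Power of the point: PT² = |PO|² − r² = 4, so PT = 2.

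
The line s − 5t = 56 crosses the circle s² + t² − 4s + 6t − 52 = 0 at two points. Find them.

Express t = (−56 + s)/5 and substitute into the circle:
26s² − 182s + 156 = 0  ⟹  s² − 7s + 6 = 0
s = 6 or s = 1, giving (6, −10) and (1, −11).

(1, −11) and (6, −10)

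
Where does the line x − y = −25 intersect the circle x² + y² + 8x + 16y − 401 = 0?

(−24, 1) and (−13, 12)

Substitute y = x + 25:
2x² + 74x + 624 = 0  ⟹  x² + 37x + 312 = 0
x = −13 or x = −24, giving (−13, 12) and (−24, 1).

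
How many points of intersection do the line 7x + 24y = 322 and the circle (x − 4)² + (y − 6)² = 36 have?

d² = (7·4 + 24·6 − (322))²/625 = 36; r² = 36.
Since d² = r², the line is tangent.

1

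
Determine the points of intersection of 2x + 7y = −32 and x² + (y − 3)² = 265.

Substitute y = (−32 − 2x)/7:
53x² + 212x − 10176 = 0  ⟹  x² + 4x − 192 = 0
x = 12 or x = −16, giving (12, −8) and (−16, 0).

(−16, 0) and (12, −8)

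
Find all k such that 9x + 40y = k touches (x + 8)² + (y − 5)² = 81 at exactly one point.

Tangency holds when the distance from the centre (−8, 5) to the line equals the radius 9:
|9·(−8) + 40·5 − k| / √1681 = 9
|k − (128)| = 9·41, so k = 497 or k = −241.

k = −241 or k = 497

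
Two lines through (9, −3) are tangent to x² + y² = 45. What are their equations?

2x + y = 15 and x − 2y = 15

Let a tangent through (9, −3) have slope m. Its distance from (0, 0) must equal 3√5:
(−9m − (3))² = 45(m² + 1)
2m² + 3m − 2 = 0, so m = −2 or m = 1/2.
Through (9, −3) these give 2x + y = 15 and x − 2y = 15.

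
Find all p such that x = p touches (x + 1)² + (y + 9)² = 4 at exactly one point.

The line touches the circle iff its distance from (−1, −9) is 2:
|1·(−1) + 0·(−9) − p| / √1 = 2
|p − (−1)| = 2, so p = 1 or p = −3.

p = −3 or p = 1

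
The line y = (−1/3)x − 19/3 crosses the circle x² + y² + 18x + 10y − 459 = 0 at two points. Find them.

From the line, y = (−19 − x)/3. Substituting:
10x² + 170x − 4340 = 0  ⟹  x² + 17x − 434 = 0
x = 14 or x = −31, giving (14, −11) and (−31, 4).

(−31, 4) and (14, −11)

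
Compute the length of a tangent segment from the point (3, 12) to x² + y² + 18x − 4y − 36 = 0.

Centre (−9, 2), r² = 121. |PO|² = (12)² + (10)² = 244.
Power of the point: PT² = |PO|² − r² = 123, so PT = √123.

√123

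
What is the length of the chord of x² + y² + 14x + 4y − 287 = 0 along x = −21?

24

Centre (−7, −2), r² = 340. Perpendicular distance d from centre to line = |14| / √1 = 14.
Half the chord is √(r² − d²) = √(144), so the full chord is 24.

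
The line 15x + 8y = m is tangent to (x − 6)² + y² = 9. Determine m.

m = 39 or m = 141

The line touches the circle iff its distance from (6, 0) is 3:
|15·6 + 8·0 − m| / √289 = 3
|m − (90)| = 3·17, so m = 141 or m = 39.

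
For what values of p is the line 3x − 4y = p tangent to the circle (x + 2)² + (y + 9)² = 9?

The line touches the circle iff its distance from (−2, −9) is 3:
|3·(−2) − 4·(−9) − p| / √25 = 3
|p − (30)| = 3·5, so p = 45 or p = 15.

p = 15 or p = 45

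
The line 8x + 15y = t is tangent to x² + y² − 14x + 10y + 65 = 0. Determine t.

For a tangent, require d(centre, line) = r = 3.
|8·7 + 15·(−5) − t| / √289 = 3
|t − (−19)| = 3·17, so t = 32 or t = −70.

t = −70 or t = 32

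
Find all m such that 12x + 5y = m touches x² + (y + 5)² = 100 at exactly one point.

m = −155 or m = 105

The line touches the circle iff its distance from (0, −5) is 10:
|12·0 + 5·(−5) − m| / √169 = 10
|m − (−25)| = 10·13, so m = 105 or m = −155.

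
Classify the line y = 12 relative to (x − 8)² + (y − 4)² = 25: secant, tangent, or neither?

Substituting the line into the circle gives x² − 16x + 103 = 0.
Δ = 256 − 412 = −156.
No real roots: the line does not meet the circle.

neither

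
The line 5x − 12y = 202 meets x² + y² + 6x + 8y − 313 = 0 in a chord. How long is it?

Substitute y = (−202 + 5x)/12:
169x² − 676x − 23660 = 0  ⟹  x² − 4x − 140 = 0
x = 14 or x = −10, giving (14, −11) and (−10, −21).
|(14, −11) − (−10, −21)| = √((24)² + (10)²) = 26.

26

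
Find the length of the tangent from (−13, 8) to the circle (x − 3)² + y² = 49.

√271

Centre (3, 0), r² = 49. |PO|² = (−16)² + (8)² = 320.
The tangent meets the radius at right angles, so tangent² = |PO|² − r² = 320 − 49 = 271.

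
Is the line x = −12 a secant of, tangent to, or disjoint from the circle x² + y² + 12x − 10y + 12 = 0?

d² = (1·(−6) + 0·5 − (−12))² = 36; r² = 49.
Since d² < r², the line cuts the circle twice.

secant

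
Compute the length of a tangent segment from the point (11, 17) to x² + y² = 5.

9√5

The centre is (0, 0) and r = √5. The square of the distance from P to the centre is 121 + 289 = 410.
By the tangent–radius right angle, tangent length = √(|PO|² − r²) = √405 = 9√5.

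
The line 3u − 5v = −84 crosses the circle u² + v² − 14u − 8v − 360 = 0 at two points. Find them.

Substitute v = (84 + 3u)/5:
34u² + 34u − 5304 = 0  ⟹  u² + u − 156 = 0
u = 12 or u = −13, giving (12, 24) and (−13, 9).

(−13, 9) and (12, 24)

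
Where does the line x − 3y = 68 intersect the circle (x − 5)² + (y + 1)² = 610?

Express y = (−68 + x)/3 and substitute into the circle:
10x² − 220x − 1040 = 0  ⟹  x² − 22x − 104 = 0
x = 26 or x = −4, giving (26, −14) and (−4, −24).

(−4, −24) and (26, −14)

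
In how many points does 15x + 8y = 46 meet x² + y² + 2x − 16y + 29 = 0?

2

Centre (−1, 8), r² = 36. Distance² from centre to line = (3)²/289 = 9/289.
Since d² < r², the line cuts the circle twice.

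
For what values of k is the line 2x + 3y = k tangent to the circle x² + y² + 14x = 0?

k = −14 ± 7√13

The line touches the circle iff its distance from (−7, 0) is 7:
|2·(−7) + 3·0 − k| / √13 = 7
|k − (−14)| = 7√13.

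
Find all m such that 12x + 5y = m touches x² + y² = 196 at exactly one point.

m = −182 or m = 182

For a tangent, require d(centre, line) = r = 14.
|12·0 + 5·0 − m| / √169 = 14
|m| = 14·13, so m = 182 or m = −182.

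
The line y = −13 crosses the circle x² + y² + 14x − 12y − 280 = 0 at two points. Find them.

Substitute y = −13:
x² + 14x + 45 = 0
x = −5 or x = −9, giving (−5, −13) and (−9, −13).

(−9, −13) and (−5, −13)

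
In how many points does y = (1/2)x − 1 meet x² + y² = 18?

Centre (0, 0), r² = 18. Distance² from centre to line = (−2)²/5 = 4/5.
Since d² < r², the line cuts the circle twice.

2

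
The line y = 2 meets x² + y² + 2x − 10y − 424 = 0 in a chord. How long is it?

From the line, y = 2. Substituting:
x² + 2x − 440 = 0
x = 20 or x = −22, giving (20, 2) and (−22, 2).
Chord length = distance between (20, 2) and (−22, 2) = √1764 = 42.

42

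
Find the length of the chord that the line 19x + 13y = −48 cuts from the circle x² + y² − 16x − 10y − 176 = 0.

From the line, y = (−48 − 19x)/13. Substituting:
530x² + 1590x − 21200 = 0  ⟹  x² + 3x − 40 = 0
x = 5 or x = −8, giving (5, −11) and (−8, 8).
Chord length = distance between (5, −11) and (−8, 8) = √530 = √530.

√530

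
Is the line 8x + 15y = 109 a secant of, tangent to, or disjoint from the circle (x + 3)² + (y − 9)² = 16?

d² = (8·(−3) + 15·9 − (109))²/289 = 4/289; r² = 16.
Since d² < r², the line cuts the circle twice.

secant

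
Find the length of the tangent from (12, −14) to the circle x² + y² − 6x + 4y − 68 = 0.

The centre is (3, −2) and r = 9. The square of the distance from P to the centre is 81 + 144 = 225.
By the tangent–radius right angle, tangent length = √(|PO|² − r²) = √144 = 12.

12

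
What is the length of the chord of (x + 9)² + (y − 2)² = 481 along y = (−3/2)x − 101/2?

2√13

Substitute y = (−101 − 3x)/2:
13x² + 702x + 9425 = 0  ⟹  x² + 54x + 725 = 0
x = −25 or x = −29, giving (−25, −13) and (−29, −7).
|(−25, −13) − (−29, −7)| = √((4)² + (−6)²) = 2√13.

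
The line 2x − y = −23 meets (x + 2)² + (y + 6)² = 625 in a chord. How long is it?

20√5

Express y = 2x + 23 and substitute into the circle:
5x² + 120x + 220 = 0  ⟹  x² + 24x + 44 = 0
x = −2 or x = −22, giving (−2, 19) and (−22, −21).
|(−2, 19) − (−22, −21)| = √((20)² + (40)²) = 20√5.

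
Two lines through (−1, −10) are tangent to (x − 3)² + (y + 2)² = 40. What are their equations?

Let a tangent through (−1, −10) have slope m. Its distance from (3, −2) must equal 2√10:
(4m − (8))² = 40(m² + 1)
3m² + 8m − 3 = 0, so m = 1/3 or m = −3.
Through (−1, −10) these give x − 3y = 29 and 3x + y = −13.

x − 3y = 29 and 3x + y = −13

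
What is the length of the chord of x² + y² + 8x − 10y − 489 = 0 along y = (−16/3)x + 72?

2√265

Express y = (216 − 16x)/3 and substitute into the circle:
265x² − 6360x + 35775 = 0  ⟹  x² − 24x + 135 = 0
x = 15 or x = 9, giving (15, −8) and (9, 24).
Chord length = distance between (15, −8) and (9, 24) = √1060 = 2√265.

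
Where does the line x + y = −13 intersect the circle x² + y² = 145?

Substitute y = −x − 13:
2x² + 26x + 24 = 0  ⟹  x² + 13x + 12 = 0
x = −1 or x = −12, giving (−1, −12) and (−12, −1).

(−12, −1) and (−1, −12)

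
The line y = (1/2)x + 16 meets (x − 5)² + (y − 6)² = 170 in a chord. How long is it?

Centre (5, 6), r² = 170. Perpendicular distance d from centre to line = |25| / √5 = 25/√5.
Chord = 2√(r² − d²) = 2·√(45) = 6√5.

6√5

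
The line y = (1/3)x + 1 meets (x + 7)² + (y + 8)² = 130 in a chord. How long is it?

6√10

The distance from (−7, −8) to the line is 20/√10, and r² = 130.
Chord = 2√(r² − d²) = 2·√(90) = 6√10.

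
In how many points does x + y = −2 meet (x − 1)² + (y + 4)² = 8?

2

Substituting the line into the circle gives 2x² − 6x − 3 = 0.
Δ = 36 − (−24) = 60.
Two real roots: the line is a secant.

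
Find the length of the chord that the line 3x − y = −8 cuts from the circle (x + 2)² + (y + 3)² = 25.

Express y = 3x + 8 and substitute into the circle:
10x² + 70x + 100 = 0  ⟹  x² + 7x + 10 = 0
x = −2 or x = −5, giving (−2, 2) and (−5, −7).
|(−2, 2) − (−5, −7)| = √((3)² + (9)²) = 3√10.

3√10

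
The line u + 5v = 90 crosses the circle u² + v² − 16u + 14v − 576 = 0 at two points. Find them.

Substitute v = (90 − u)/5:
26u² − 650u = 0  ⟹  u² − 25u = 0
u = 25 or u = 0, giving (25, 13) and (0, 18).

(0, 18) and (25, 13)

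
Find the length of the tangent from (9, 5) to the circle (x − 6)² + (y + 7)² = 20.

√133

The centre is (6, −7) and r = 2√5. The square of the distance from P to the centre is 9 + 144 = 153.
The tangent meets the radius at right angles, so tangent² = |PO|² − r² = 153 − 20 = 133.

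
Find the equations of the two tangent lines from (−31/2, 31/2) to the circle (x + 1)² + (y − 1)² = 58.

A line y − (31/2) = m(x − (−31/2)) is tangent when its distance from (−1, 1) is √58:
[m·(29/2) − (−29/2)]² = 58(m² + 1)
21m² + 58m + 21 = 0, so m = −3/7 or m = −7/3.
With m = −3/7: 3x + 7y = 62. With m = −7/3: 7x + 3y = −62.

3x + 7y = 62 and 7x + 3y = −62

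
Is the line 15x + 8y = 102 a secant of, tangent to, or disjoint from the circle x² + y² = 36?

tangent

Substituting the line into the circle gives 289x² − 3060x + 8100 = 0.
Discriminant = (−3060)² − 4·289·(8100) = 0.
A repeated root: the line is tangent.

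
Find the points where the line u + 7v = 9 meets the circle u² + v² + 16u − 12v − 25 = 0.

Substitute v = (9 − u)/7:
50u² + 850u − 1900 = 0  ⟹  u² + 17u − 38 = 0
u = 2 or u = −19, giving (2, 1) and (−19, 4).

(−19, 4) and (2, 1)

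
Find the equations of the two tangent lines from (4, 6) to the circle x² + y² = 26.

x − 5y = −26 and 5x + y = 26

Write the tangent as mx − y + (6 − m·(4)) = 0 and set its distance from the centre to √26:
(−4m − (−6))² = 26(m² + 1)
5m² + 24m − 5 = 0, so m = 1/5 or m = −5.
Through (4, 6) these give x − 5y = −26 and 5x + y = 26.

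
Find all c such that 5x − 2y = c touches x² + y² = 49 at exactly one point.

The line touches the circle iff its distance from (0, 0) is 7:
|5·0 − 2·0 − c| / √29 = 7
|c| = 7√29.

c = ±7√29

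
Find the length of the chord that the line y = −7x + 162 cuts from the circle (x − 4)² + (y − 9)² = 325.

5√2

From the line, y = −7x + 162. Substituting:
50x² − 2150x + 23100 = 0  ⟹  x² − 43x + 462 = 0
x = 22 or x = 21, giving (22, 8) and (21, 15).
Chord length = distance between (22, 8) and (21, 15) = √50 = 5√2.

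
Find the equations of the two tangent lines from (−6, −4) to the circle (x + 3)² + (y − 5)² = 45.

Let a tangent through (−6, −4) have slope m. Its distance from (−3, 5) must equal 3√5:
[m·(3) − (9)]² = 45(m² + 1)
2m² + 3m − 2 = 0, so m = 1/2 or m = −2.
With m = 1/2: x − 2y = 2. With m = −2: 2x + y = −16.

x − 2y = 2 and 2x + y = −16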